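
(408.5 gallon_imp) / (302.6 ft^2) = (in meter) 0.06606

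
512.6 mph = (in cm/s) 2.292e+04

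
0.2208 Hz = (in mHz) 220.8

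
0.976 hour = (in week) 0.00581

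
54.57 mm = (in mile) 3.391e-05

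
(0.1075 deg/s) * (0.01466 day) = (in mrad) 2376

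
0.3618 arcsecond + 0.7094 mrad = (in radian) 0.0007112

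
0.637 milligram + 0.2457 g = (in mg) 246.3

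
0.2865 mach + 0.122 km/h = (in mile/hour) 218.3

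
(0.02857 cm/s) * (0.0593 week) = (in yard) 11.21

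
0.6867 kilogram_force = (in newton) 6.734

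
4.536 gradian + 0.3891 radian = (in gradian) 29.31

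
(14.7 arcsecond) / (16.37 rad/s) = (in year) 1.381e-13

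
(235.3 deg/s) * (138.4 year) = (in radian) 1.792e+10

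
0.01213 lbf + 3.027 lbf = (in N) 13.52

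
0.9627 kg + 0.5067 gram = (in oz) 33.98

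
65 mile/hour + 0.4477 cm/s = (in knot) 56.49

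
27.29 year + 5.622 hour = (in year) 27.29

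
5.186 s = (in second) 5.186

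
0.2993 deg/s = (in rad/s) 0.005224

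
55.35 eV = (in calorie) 2.12e-18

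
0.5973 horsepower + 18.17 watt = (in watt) 463.6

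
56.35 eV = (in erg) 9.028e-11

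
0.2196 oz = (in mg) 6226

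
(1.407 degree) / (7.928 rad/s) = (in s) 0.003097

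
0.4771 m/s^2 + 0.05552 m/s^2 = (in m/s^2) 0.5326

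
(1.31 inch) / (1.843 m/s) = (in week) 2.985e-08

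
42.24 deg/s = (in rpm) 7.04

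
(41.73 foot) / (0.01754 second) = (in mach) 2.13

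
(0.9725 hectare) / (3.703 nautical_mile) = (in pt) 4020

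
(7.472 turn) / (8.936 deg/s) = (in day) 0.003484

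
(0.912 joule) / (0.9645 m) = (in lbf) 0.2126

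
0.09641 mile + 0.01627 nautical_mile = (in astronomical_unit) 1.239e-09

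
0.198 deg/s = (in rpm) 0.033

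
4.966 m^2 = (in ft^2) 53.45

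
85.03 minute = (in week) 0.008436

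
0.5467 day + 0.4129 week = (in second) 2.97e+05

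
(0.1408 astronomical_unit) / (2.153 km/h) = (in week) 5.823e+04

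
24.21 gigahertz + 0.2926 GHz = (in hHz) 2.45e+08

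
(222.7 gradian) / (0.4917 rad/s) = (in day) 8.234e-05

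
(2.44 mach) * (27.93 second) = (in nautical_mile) 12.53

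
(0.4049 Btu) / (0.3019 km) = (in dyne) 1.415e+05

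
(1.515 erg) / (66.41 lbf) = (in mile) 3.187e-13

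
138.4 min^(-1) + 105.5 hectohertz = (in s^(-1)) 1.055e+04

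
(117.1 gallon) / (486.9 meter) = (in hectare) 9.104e-08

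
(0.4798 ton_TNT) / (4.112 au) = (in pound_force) 0.0007336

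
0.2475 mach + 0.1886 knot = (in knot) 164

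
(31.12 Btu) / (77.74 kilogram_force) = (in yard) 47.1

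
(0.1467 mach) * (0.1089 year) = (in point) 4.863e+11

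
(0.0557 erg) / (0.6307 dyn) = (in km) 8.831e-07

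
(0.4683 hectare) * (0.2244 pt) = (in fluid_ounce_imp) 1.305e+04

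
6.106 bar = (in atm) 6.026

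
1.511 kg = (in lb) 3.331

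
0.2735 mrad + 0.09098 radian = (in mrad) 91.25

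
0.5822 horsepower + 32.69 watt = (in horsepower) 0.626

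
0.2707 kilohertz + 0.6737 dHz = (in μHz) 2.708e+08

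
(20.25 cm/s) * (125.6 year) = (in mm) 8.021e+11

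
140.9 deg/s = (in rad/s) 2.459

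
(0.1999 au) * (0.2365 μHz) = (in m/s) 7072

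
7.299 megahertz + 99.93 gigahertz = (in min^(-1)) 5.996e+12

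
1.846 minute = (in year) 3.512e-06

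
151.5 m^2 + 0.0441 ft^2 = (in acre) 0.03744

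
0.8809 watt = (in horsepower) 0.001181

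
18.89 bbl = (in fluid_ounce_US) 1.016e+05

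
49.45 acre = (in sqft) 2.154e+06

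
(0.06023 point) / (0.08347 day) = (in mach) 8.653e-12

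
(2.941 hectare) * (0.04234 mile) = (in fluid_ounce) 6.776e+10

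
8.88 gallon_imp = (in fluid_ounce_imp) 1421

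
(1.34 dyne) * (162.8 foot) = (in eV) 4.15e+15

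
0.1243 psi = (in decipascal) 8570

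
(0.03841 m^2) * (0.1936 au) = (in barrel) 6.997e+09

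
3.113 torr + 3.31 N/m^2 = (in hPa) 4.183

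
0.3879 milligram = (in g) 0.0003879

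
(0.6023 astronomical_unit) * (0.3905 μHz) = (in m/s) 3.519e+04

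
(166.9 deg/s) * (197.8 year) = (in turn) 2.892e+09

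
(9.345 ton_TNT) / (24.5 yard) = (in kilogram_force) 1.78e+08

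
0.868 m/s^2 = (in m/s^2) 0.868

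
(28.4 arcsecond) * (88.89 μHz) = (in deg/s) 7.012e-07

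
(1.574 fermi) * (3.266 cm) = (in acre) 1.27e-20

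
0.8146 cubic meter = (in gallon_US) 215.2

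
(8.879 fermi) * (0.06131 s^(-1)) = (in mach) 1.599e-18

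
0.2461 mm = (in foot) 0.0008074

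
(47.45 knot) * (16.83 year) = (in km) 1.296e+07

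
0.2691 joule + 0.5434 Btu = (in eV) 3.58e+21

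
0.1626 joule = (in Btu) 0.0001541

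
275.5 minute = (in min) 275.5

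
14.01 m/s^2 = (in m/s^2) 14.01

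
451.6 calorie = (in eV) 1.179e+22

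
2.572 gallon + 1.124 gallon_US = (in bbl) 0.088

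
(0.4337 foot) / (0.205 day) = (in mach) 2.192e-08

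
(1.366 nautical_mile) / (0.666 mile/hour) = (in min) 141.6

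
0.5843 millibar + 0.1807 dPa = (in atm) 0.0005768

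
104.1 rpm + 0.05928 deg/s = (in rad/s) 10.9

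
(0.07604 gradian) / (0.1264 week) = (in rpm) 1.492e-07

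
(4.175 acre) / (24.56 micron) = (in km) 6.879e+05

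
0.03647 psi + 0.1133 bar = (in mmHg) 86.87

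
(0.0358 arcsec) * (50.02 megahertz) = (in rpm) 82.9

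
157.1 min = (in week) 0.01559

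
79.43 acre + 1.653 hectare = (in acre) 83.51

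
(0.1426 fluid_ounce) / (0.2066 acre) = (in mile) 3.134e-12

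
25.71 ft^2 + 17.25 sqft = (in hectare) 0.0003991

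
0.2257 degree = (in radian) 0.003939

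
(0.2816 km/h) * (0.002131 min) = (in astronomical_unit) 6.686e-14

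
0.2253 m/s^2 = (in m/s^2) 0.2253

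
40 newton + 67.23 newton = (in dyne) 1.072e+07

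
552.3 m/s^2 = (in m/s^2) 552.3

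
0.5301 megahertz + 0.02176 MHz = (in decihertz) 5.519e+06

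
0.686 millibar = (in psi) 0.00995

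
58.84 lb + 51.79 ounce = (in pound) 62.08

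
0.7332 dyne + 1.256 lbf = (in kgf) 0.5697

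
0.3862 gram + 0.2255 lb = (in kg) 0.1027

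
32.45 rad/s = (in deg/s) 1859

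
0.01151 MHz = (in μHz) 1.151e+10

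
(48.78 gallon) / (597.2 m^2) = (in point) 0.8765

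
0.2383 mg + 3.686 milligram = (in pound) 8.652e-06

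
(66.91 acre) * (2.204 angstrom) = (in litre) 0.05968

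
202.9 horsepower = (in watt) 1.513e+05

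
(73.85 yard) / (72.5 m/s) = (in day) 1.078e-05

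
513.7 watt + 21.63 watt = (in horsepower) 0.7179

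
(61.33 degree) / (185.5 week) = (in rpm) 9.111e-08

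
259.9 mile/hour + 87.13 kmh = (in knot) 272.9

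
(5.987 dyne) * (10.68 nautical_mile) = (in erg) 1.184e+07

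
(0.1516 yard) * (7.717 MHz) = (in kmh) 3.851e+06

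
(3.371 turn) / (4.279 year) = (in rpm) 1.499e-06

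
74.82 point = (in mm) 26.39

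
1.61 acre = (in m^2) 6515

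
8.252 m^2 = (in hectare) 0.0008252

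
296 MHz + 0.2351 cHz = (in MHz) 296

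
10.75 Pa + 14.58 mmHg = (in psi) 0.2835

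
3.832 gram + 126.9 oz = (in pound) 7.94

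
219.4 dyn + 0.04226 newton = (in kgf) 0.004533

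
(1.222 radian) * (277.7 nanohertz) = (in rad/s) 3.393e-07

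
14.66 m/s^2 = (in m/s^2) 14.66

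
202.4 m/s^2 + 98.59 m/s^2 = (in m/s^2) 301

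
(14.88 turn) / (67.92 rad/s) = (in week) 2.276e-06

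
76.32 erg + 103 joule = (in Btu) 0.09763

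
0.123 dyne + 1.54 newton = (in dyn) 1.54e+05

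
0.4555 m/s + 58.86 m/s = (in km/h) 213.5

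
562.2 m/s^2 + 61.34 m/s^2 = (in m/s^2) 623.5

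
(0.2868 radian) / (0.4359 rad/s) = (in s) 0.6579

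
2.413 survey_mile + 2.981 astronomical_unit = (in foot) 1.463e+12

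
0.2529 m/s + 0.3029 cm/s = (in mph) 0.5725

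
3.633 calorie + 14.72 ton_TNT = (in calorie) 1.472e+10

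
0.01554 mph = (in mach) 2.04e-05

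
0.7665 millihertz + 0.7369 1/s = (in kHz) 0.0007377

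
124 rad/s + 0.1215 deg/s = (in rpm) 1184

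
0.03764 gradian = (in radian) 0.0005912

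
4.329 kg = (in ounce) 152.7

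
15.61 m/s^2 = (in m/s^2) 15.61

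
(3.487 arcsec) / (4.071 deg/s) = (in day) 2.754e-09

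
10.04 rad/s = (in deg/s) 575.2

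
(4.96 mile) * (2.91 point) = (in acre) 0.002025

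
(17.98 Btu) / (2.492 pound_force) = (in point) 4.851e+06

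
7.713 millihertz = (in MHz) 7.713e-09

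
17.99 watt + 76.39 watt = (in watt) 94.38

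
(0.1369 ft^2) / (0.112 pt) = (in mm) 3.219e+05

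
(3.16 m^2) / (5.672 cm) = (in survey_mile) 0.03462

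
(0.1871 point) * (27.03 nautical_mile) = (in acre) 0.0008165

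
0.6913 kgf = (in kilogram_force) 0.6913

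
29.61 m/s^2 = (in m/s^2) 29.61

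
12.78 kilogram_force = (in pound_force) 28.18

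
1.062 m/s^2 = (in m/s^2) 1.062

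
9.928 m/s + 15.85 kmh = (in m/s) 14.33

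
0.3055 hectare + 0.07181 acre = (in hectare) 0.3346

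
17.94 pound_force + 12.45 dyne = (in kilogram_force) 8.137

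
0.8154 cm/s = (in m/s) 0.008154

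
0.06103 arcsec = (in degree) 1.695e-05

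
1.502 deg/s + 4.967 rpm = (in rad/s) 0.5464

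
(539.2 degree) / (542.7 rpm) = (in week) 2.738e-07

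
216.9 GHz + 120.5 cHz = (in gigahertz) 216.9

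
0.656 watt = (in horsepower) 0.0008797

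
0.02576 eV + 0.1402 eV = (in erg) 2.659e-13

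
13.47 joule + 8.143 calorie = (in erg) 4.754e+08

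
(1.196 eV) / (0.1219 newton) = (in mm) 1.572e-15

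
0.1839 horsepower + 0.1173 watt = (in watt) 137.3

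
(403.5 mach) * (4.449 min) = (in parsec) 1.189e-09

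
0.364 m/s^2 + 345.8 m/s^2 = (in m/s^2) 346.2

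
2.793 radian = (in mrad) 2793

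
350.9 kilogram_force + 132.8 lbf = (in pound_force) 906.4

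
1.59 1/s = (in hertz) 1.59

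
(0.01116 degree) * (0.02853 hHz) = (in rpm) 0.005307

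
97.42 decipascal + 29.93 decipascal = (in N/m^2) 12.74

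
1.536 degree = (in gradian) 1.707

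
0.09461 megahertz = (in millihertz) 9.461e+07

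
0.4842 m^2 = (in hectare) 4.842e-05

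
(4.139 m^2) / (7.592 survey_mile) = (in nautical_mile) 1.829e-07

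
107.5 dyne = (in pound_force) 0.0002417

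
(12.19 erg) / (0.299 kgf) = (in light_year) 4.394e-23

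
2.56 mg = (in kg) 2.56e-06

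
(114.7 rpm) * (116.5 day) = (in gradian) 7.697e+09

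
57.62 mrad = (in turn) 0.009171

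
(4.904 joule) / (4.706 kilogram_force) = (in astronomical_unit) 7.103e-13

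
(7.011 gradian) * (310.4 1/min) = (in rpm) 5.441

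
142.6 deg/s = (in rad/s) 2.489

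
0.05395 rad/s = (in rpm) 0.5152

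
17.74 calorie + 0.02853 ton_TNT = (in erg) 1.194e+15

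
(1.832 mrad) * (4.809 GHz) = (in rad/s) 8.81e+06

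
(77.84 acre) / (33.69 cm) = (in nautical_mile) 504.9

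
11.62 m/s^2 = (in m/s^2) 11.62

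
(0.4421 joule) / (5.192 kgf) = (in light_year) 9.178e-19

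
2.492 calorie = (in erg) 1.043e+08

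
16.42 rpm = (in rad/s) 1.719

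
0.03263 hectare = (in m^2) 326.3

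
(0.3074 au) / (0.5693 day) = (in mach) 2746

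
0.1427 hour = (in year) 1.629e-05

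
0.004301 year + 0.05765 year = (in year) 0.06195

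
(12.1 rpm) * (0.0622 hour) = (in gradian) 1.806e+04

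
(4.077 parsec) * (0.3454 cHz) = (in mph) 9.72e+14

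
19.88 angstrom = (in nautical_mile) 1.073e-12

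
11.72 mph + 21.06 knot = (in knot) 31.24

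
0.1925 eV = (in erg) 3.084e-13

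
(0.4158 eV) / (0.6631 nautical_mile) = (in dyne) 5.425e-18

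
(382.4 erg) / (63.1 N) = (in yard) 6.628e-07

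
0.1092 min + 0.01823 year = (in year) 0.01823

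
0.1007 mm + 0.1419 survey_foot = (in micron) 4.335e+04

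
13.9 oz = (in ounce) 13.9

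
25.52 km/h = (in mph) 15.86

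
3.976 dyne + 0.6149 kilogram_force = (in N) 6.03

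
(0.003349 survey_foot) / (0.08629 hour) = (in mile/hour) 7.351e-06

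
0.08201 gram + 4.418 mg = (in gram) 0.08643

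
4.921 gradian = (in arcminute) 265.7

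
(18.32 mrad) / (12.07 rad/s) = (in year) 4.813e-11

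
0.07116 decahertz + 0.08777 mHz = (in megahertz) 7.117e-07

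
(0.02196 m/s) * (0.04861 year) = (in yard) 3.682e+04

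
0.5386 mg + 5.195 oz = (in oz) 5.195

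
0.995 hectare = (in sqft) 1.071e+05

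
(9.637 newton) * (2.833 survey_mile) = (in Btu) 41.64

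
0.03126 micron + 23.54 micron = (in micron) 23.57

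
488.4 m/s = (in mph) 1093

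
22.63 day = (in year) 0.062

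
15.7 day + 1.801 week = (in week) 4.044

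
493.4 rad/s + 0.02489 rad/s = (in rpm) 4712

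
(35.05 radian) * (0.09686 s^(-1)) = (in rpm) 32.42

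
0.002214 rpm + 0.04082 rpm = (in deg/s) 0.2582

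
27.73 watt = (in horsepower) 0.03719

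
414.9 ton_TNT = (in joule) 1.736e+12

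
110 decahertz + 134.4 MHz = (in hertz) 1.344e+08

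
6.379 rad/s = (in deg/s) 365.5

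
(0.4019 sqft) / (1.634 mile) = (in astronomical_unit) 9.491e-17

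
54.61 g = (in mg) 5.461e+04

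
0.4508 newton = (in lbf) 0.1013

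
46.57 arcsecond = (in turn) 3.593e-05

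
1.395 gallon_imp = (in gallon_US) 1.675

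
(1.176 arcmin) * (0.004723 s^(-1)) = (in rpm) 1.543e-05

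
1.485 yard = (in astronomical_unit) 9.077e-12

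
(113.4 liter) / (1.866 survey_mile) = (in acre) 9.331e-09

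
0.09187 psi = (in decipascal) 6334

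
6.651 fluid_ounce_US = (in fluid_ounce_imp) 6.923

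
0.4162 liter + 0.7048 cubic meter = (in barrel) 4.436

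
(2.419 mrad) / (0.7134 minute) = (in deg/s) 0.003238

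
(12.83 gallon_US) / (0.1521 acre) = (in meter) 7.89e-05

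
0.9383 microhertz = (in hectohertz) 9.383e-09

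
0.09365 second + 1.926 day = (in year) 0.005277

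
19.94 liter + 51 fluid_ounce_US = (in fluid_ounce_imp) 754.9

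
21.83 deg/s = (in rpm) 3.638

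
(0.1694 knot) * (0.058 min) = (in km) 0.0003033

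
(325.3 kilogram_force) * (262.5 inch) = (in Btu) 20.16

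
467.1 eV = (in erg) 7.484e-10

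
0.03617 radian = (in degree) 2.072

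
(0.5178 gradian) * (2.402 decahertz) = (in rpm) 1.866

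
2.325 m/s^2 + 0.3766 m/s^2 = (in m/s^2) 2.702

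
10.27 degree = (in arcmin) 616.2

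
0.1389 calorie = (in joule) 0.5812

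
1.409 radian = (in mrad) 1409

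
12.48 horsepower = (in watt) 9306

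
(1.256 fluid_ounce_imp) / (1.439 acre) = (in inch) 2.413e-07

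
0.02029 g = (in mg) 20.29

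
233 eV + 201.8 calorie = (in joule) 844.3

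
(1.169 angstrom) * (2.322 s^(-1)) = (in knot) 5.276e-10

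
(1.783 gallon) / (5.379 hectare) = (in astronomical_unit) 8.388e-19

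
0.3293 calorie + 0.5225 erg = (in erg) 1.378e+07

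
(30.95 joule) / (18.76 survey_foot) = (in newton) 5.413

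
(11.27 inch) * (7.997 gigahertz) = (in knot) 4.45e+09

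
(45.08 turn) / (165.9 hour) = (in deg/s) 0.02717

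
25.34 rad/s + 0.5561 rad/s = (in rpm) 247.3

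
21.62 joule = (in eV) 1.349e+20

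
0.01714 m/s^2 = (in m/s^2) 0.01714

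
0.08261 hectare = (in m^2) 826.1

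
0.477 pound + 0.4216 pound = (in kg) 0.4076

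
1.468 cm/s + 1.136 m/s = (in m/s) 1.151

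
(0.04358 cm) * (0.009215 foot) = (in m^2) 1.224e-06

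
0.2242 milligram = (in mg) 0.2242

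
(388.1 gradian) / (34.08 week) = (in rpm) 2.824e-06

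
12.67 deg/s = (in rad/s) 0.2211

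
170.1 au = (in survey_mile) 1.581e+10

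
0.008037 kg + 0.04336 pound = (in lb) 0.06108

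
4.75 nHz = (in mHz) 4.75e-06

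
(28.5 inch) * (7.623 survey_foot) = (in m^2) 1.682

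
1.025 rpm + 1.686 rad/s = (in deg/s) 102.8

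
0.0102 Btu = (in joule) 10.76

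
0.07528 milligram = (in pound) 1.66e-07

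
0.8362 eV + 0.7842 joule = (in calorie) 0.1874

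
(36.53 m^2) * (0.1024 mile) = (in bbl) 3.786e+04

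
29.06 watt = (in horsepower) 0.03897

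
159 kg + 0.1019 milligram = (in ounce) 5609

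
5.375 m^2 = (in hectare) 0.0005375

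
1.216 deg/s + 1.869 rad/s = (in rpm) 18.05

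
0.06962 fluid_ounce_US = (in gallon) 0.0005439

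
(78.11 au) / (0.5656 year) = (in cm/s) 6.551e+07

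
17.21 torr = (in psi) 0.3328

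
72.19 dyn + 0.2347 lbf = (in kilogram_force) 0.1065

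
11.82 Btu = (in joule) 1.247e+04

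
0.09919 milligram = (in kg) 9.919e-08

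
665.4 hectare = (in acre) 1644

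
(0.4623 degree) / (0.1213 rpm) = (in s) 0.6352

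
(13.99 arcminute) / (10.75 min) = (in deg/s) 0.0003615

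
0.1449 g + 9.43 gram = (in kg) 0.009575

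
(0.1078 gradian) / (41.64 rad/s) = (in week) 6.724e-11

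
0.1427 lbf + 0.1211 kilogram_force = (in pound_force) 0.4097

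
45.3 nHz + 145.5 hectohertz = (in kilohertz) 14.55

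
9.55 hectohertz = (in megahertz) 0.000955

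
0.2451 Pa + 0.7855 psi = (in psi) 0.7855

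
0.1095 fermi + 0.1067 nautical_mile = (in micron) 1.976e+08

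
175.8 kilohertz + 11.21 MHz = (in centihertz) 1.139e+09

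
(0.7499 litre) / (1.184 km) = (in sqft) 6.817e-06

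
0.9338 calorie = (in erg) 3.907e+07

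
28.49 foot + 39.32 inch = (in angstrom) 9.682e+10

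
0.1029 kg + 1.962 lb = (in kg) 0.9928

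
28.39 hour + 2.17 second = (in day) 1.183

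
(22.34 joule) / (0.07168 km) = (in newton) 0.3117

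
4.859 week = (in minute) 4.898e+04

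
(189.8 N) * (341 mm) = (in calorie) 15.47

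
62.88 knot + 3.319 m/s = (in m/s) 35.67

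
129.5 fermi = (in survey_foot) 4.249e-13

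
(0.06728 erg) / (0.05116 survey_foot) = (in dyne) 0.04315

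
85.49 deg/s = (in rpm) 14.25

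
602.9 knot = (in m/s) 310.2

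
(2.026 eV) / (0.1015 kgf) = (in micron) 3.261e-13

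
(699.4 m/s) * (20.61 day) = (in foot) 4.086e+09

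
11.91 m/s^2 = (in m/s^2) 11.91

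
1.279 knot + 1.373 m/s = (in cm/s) 203.1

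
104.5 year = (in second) 3.296e+09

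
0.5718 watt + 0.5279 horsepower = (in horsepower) 0.5287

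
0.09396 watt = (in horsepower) 0.000126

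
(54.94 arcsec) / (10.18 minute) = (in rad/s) 4.361e-07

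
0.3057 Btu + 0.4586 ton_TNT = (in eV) 1.198e+28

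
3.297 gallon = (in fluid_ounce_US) 422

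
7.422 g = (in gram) 7.422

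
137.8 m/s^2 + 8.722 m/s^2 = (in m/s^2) 146.5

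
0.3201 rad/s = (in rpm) 3.057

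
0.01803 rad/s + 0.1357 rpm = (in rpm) 0.3079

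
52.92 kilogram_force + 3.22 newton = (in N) 522.2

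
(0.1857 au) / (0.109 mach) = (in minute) 1.248e+07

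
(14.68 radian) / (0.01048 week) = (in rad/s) 0.002316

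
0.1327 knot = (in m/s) 0.06827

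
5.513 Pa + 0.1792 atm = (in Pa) 1.816e+04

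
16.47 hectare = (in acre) 40.7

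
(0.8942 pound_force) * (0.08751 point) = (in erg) 1228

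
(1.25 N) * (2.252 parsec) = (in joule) 8.686e+16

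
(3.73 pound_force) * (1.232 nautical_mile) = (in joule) 3.786e+04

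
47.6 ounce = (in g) 1349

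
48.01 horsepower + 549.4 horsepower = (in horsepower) 597.4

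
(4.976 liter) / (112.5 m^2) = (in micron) 44.23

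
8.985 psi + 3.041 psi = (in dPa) 8.292e+05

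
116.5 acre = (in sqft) 5.075e+06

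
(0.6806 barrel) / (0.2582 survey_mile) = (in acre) 6.435e-08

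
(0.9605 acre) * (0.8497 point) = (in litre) 1165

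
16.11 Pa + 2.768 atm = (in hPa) 2805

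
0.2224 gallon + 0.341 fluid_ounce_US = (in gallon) 0.2251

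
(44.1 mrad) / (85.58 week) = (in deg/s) 4.882e-08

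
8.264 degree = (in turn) 0.02296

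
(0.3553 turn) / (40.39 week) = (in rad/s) 9.139e-08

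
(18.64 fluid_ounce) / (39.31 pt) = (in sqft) 0.4279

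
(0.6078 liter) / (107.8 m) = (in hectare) 5.638e-10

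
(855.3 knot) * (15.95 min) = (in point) 1.194e+09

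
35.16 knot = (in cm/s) 1809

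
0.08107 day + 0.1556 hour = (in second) 7565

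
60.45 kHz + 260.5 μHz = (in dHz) 6.045e+05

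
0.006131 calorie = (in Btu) 2.431e-05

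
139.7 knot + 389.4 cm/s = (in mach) 0.2225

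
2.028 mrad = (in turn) 0.0003228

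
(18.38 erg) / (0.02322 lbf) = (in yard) 1.946e-05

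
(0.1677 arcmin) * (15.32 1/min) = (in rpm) 0.0001189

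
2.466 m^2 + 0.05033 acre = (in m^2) 206.1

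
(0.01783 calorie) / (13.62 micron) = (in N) 5477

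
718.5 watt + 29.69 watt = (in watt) 748.2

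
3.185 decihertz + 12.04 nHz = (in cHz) 31.85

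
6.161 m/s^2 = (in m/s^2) 6.161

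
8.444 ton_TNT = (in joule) 3.533e+10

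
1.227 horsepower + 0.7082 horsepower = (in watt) 1443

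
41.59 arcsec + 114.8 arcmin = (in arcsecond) 6930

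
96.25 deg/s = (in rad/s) 1.68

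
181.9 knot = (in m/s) 93.58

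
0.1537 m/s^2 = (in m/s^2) 0.1537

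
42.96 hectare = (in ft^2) 4.624e+06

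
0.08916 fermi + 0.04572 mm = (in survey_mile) 2.841e-08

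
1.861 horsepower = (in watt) 1388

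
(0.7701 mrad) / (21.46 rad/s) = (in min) 5.981e-07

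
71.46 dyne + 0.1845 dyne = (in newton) 0.0007164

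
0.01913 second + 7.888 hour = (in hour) 7.888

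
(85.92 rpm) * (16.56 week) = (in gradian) 5.737e+09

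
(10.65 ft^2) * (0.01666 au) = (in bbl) 1.551e+10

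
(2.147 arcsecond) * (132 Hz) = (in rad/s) 0.001374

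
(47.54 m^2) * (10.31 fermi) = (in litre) 4.901e-10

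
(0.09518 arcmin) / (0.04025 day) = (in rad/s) 7.961e-09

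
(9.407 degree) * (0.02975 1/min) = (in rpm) 0.0007774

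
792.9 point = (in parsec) 9.065e-18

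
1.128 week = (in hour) 189.5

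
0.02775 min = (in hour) 0.0004625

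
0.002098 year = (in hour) 18.38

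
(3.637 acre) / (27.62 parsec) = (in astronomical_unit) 1.154e-25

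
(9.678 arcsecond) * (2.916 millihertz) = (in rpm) 1.307e-06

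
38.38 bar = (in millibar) 3.838e+04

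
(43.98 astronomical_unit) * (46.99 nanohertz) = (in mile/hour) 6.916e+05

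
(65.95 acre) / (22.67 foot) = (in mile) 24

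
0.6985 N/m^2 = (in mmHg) 0.005239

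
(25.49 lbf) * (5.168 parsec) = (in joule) 1.808e+19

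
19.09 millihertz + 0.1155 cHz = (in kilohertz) 2.025e-05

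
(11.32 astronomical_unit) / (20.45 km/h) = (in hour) 8.281e+07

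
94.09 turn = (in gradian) 3.764e+04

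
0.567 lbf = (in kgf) 0.2572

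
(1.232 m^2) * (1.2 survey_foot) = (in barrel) 2.834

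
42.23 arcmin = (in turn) 0.001955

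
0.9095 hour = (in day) 0.0379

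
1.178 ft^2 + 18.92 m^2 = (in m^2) 19.03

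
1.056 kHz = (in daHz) 105.6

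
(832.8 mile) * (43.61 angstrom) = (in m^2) 0.005845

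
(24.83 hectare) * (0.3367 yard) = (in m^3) 7.645e+04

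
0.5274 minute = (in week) 5.232e-05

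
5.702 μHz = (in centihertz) 0.0005702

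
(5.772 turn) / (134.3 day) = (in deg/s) 0.0001791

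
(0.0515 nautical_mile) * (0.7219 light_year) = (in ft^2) 7.012e+18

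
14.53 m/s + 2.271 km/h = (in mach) 0.04453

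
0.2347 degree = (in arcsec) 844.9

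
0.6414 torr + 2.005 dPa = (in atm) 0.0008459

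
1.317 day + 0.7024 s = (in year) 0.003608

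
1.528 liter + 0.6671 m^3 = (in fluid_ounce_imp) 2.353e+04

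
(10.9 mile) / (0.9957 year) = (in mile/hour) 0.00125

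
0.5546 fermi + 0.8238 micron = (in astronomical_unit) 5.507e-18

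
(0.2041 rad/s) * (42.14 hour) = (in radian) 3.096e+04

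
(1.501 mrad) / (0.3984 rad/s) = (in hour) 1.047e-06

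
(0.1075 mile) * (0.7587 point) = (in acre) 1.144e-05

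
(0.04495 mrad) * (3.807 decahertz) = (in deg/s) 0.09805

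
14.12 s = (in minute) 0.2353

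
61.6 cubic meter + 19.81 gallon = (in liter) 6.167e+04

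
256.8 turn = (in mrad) 1.614e+06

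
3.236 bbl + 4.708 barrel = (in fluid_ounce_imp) 4.445e+04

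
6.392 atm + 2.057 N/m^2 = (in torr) 4858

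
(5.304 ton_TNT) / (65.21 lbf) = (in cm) 7.651e+09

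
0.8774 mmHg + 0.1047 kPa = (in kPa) 0.2217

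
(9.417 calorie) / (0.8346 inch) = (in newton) 1859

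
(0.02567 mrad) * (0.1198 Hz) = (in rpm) 2.937e-05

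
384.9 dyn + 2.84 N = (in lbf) 0.6393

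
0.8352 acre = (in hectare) 0.338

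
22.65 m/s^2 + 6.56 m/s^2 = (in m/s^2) 29.21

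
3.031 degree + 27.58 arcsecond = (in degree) 3.039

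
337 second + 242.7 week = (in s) 1.468e+08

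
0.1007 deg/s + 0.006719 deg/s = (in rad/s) 0.001875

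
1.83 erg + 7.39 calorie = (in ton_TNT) 7.39e-09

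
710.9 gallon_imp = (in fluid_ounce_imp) 1.137e+05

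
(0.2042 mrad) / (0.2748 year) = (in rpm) 2.25e-10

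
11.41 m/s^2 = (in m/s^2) 11.41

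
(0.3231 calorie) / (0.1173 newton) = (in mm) 1.152e+04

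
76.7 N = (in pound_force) 17.24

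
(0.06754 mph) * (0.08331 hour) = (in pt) 2.567e+04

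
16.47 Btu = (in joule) 1.738e+04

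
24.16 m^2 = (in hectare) 0.002416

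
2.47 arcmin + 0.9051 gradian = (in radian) 0.01494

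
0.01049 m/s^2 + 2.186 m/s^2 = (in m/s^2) 2.196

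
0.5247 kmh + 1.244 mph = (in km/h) 2.527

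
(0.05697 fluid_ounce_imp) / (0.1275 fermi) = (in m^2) 1.27e+10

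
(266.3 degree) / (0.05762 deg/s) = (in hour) 1.284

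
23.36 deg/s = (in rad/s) 0.4077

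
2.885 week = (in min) 2.908e+04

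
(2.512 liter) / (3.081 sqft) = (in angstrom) 8.776e+07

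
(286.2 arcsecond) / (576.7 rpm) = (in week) 3.799e-11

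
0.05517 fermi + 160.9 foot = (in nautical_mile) 0.02648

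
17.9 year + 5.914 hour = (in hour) 1.568e+05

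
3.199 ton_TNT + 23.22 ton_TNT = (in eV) 6.899e+29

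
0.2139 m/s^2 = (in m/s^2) 0.2139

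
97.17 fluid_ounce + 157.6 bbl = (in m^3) 25.06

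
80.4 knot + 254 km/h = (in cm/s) 1.119e+04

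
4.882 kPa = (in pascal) 4882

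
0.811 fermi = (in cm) 8.11e-14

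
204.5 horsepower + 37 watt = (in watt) 1.525e+05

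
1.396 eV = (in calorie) 5.346e-20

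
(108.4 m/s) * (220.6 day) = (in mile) 1.284e+06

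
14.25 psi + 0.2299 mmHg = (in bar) 0.9828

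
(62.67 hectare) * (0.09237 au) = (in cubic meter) 8.66e+15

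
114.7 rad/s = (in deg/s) 6572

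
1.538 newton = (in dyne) 1.538e+05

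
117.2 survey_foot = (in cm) 3572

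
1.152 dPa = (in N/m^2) 0.1152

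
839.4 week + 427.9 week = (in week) 1267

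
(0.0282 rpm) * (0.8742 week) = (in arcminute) 5.368e+06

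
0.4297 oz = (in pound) 0.02686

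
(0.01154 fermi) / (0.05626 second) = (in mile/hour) 4.588e-16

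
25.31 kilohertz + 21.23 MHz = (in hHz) 2.126e+05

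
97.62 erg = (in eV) 6.093e+13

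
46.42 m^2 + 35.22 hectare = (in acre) 87.04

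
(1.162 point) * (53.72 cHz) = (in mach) 6.467e-07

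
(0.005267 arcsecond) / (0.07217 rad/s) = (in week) 5.85e-13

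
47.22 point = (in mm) 16.66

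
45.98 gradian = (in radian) 0.7223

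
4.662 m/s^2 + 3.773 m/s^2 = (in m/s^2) 8.435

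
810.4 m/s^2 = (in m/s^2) 810.4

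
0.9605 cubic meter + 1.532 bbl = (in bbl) 7.573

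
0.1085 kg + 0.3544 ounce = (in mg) 1.185e+05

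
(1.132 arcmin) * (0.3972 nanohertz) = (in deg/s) 7.494e-12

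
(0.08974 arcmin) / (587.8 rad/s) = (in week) 7.343e-14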